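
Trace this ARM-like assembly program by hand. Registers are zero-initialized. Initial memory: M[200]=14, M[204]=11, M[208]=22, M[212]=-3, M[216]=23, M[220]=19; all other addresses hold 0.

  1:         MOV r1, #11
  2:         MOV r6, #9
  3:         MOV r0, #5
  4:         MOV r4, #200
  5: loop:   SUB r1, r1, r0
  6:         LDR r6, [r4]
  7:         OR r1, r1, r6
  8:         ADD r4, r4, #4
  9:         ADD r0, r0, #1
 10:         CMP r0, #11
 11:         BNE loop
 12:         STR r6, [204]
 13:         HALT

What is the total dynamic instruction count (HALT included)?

MOV r1, #11 → r1=11
MOV r6, #9 → r6=9
MOV r0, #5 → r0=5
MOV r4, #200 → r4=200
SUB r1, r1, r0 → r1=11-5=6
LDR r6, [r4] → r6=M[200]=14
OR r1, r1, r6 → r1=6|14=14
ADD r4, r4, #4 → r4=200+4=204
ADD r0, r0, #1 → r0=5+1=6
CMP r0, #11  (cmp 6,11)
BNE loop: taken
SUB r1, r1, r0 → r1=14-6=8
LDR r6, [r4] → r6=M[204]=11
OR r1, r1, r6 → r1=8|11=11
ADD r4, r4, #4 → r4=204+4=208
ADD r0, r0, #1 → r0=6+1=7
CMP r0, #11  (cmp 7,11)
BNE loop: taken
SUB r1, r1, r0 → r1=11-7=4
LDR r6, [r4] → r6=M[208]=22
OR r1, r1, r6 → r1=4|22=22
ADD r4, r4, #4 → r4=208+4=212
ADD r0, r0, #1 → r0=7+1=8
CMP r0, #11  (cmp 8,11)
BNE loop: taken
SUB r1, r1, r0 → r1=22-8=14
LDR r6, [r4] → r6=M[212]=-3
OR r1, r1, r6 → r1=14|(-3)=-1
ADD r4, r4, #4 → r4=212+4=216
ADD r0, r0, #1 → r0=8+1=9
CMP r0, #11  (cmp 9,11)
BNE loop: taken
SUB r1, r1, r0 → r1=(-1)-9=-10
LDR r6, [r4] → r6=M[216]=23
OR r1, r1, r6 → r1=(-10)|23=-9
ADD r4, r4, #4 → r4=216+4=220
ADD r0, r0, #1 → r0=9+1=10
CMP r0, #11  (cmp 10,11)
BNE loop: taken
SUB r1, r1, r0 → r1=(-9)-10=-19
LDR r6, [r4] → r6=M[220]=19
OR r1, r1, r6 → r1=(-19)|19=-1
ADD r4, r4, #4 → r4=220+4=224
ADD r0, r0, #1 → r0=10+1=11
CMP r0, #11  (cmp 11,11)
BNE loop: not taken
STR r6, [204] → M[204]=19
halt.
Total executed instructions: 48.

48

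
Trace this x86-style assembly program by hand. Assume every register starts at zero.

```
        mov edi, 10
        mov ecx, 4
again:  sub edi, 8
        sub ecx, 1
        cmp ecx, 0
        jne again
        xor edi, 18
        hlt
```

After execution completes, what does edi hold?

-8

mov edi, 10 → edi=10
mov ecx, 4 → ecx=4
sub edi, 8 → edi=10-8=2
sub ecx, 1 → ecx=4-1=3
cmp ecx, 0  (cmp 3,0)
jne again: taken
sub edi, 8 → edi=2-8=-6
sub ecx, 1 → ecx=3-1=2
cmp ecx, 0  (cmp 2,0)
jne again: taken
sub edi, 8 → edi=(-6)-8=-14
sub ecx, 1 → ecx=2-1=1
cmp ecx, 0  (cmp 1,0)
jne again: taken
sub edi, 8 → edi=(-14)-8=-22
sub ecx, 1 → ecx=1-1=0
cmp ecx, 0  (cmp 0,0)
jne again: not taken
xor edi, 18 → edi=(-22)^18=-8
halt.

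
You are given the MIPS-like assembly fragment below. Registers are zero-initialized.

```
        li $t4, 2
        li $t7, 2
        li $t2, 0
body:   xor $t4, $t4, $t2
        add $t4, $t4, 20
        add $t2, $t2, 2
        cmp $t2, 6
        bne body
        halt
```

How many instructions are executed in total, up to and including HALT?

$t4=2
$t7=2
$t2=0
$t4=2^0=2
$t4=2+20=22
$t2=0+2=2
cmp $t2, 6  (cmp 2,6)
bne body: taken
$t4=22^2=20
$t4=20+20=40
$t2=2+2=4
cmp $t2, 6  (cmp 4,6)
bne body: taken
$t4=40^4=44
$t4=44+20=64
$t2=4+2=6
cmp $t2, 6  (cmp 6,6)
bne body: not taken
halt.
Total executed instructions: 19.

19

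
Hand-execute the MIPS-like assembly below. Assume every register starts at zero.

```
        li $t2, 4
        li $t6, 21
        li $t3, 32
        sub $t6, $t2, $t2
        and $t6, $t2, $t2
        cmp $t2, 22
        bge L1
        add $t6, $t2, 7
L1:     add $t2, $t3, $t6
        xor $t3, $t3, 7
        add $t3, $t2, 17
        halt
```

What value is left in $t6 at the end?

11

after li $t2, 4: $t2=4
after li $t6, 21: $t6=21
after li $t3, 32: $t3=32
after sub $t6, $t2, $t2: $t6=4-4=0
after and $t6, $t2, $t2: $t6=4&4=4
cmp $t2, 22  (cmp 4,22)
bge L1: not taken
after add $t6, $t2, 7: $t6=4+7=11
after add $t2, $t3, $t6: $t2=32+11=43
after xor $t3, $t3, 7: $t3=32^7=39
after add $t3, $t2, 17: $t3=43+17=60
halt.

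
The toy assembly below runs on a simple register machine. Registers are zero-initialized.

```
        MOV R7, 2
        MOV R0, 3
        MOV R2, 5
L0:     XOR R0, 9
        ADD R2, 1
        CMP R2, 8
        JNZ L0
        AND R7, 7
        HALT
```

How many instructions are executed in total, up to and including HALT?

17

R7=2
R0=3
R2=5
R0=3^9=10
R2=5+1=6
CMP R2, 8  (cmp 6,8)
JNZ L0: taken
R0=10^9=3
R2=6+1=7
CMP R2, 8  (cmp 7,8)
JNZ L0: taken
R0=3^9=10
R2=7+1=8
CMP R2, 8  (cmp 8,8)
JNZ L0: not taken
R7=2&7=2
halt.
Total executed instructions: 17.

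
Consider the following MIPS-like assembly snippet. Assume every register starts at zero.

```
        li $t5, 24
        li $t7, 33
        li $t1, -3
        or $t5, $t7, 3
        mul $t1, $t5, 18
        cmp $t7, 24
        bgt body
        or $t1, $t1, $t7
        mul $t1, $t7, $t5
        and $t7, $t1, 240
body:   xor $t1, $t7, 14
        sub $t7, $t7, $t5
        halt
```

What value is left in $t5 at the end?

$t5=24
$t7=33
$t1=-3
$t5=33|3=35
$t1=35*18=630
cmp $t7, 24  (cmp 33,24)
bgt body: taken
$t1=33^14=47
$t7=33-35=-2
halt.

35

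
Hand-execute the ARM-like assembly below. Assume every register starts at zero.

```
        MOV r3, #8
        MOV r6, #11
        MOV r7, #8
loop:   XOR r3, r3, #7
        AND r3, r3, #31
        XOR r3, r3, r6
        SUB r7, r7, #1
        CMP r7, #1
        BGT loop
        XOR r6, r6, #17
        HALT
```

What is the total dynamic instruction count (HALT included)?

47

MOV r3, #8 → r3=8
MOV r6, #11 → r6=11
MOV r7, #8 → r7=8
XOR r3, r3, #7 → r3=8^7=15
AND r3, r3, #31 → r3=15&31=15
XOR r3, r3, r6 → r3=15^11=4
SUB r7, r7, #1 → r7=8-1=7
CMP r7, #1  (cmp 7,1)
BGT loop: taken
XOR r3, r3, #7 → r3=4^7=3
AND r3, r3, #31 → r3=3&31=3
XOR r3, r3, r6 → r3=3^11=8
SUB r7, r7, #1 → r7=7-1=6
CMP r7, #1  (cmp 6,1)
BGT loop: taken
XOR r3, r3, #7 → r3=8^7=15
AND r3, r3, #31 → r3=15&31=15
XOR r3, r3, r6 → r3=15^11=4
SUB r7, r7, #1 → r7=6-1=5
CMP r7, #1  (cmp 5,1)
BGT loop: taken
XOR r3, r3, #7 → r3=4^7=3
AND r3, r3, #31 → r3=3&31=3
XOR r3, r3, r6 → r3=3^11=8
SUB r7, r7, #1 → r7=5-1=4
CMP r7, #1  (cmp 4,1)
BGT loop: taken
XOR r3, r3, #7 → r3=8^7=15
AND r3, r3, #31 → r3=15&31=15
XOR r3, r3, r6 → r3=15^11=4
SUB r7, r7, #1 → r7=4-1=3
CMP r7, #1  (cmp 3,1)
BGT loop: taken
XOR r3, r3, #7 → r3=4^7=3
AND r3, r3, #31 → r3=3&31=3
XOR r3, r3, r6 → r3=3^11=8
SUB r7, r7, #1 → r7=3-1=2
CMP r7, #1  (cmp 2,1)
BGT loop: taken
XOR r3, r3, #7 → r3=8^7=15
AND r3, r3, #31 → r3=15&31=15
XOR r3, r3, r6 → r3=15^11=4
SUB r7, r7, #1 → r7=2-1=1
CMP r7, #1  (cmp 1,1)
BGT loop: not taken
XOR r6, r6, #17 → r6=11^17=26
halt.
Total executed instructions: 47.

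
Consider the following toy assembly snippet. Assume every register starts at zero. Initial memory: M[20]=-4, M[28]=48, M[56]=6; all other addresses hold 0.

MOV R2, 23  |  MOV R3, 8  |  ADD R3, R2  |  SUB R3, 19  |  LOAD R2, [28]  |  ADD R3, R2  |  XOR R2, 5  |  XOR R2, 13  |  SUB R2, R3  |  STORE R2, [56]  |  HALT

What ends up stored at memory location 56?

after MOV R2, 23: R2=23
after MOV R3, 8: R3=8
after ADD R3, R2: R3=8+23=31
after SUB R3, 19: R3=31-19=12
after LOAD R2, [28]: R2=M[28]=48
after ADD R3, R2: R3=12+48=60
after XOR R2, 5: R2=48^5=53
after XOR R2, 13: R2=53^13=56
after SUB R2, R3: R2=56-60=-4
STORE R2, [56] → M[56]=-4
halt.

-4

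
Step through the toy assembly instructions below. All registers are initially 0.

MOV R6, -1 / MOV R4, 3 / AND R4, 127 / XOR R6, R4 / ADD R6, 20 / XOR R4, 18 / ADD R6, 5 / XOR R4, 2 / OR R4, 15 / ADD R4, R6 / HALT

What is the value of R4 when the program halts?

MOV R6, -1 → R6=-1
MOV R4, 3 → R4=3
AND R4, 127 → R4=3&127=3
XOR R6, R4 → R6=(-1)^3=-4
ADD R6, 20 → R6=(-4)+20=16
XOR R4, 18 → R4=3^18=17
ADD R6, 5 → R6=16+5=21
XOR R4, 2 → R4=17^2=19
OR R4, 15 → R4=19|15=31
ADD R4, R6 → R4=31+21=52
halt.

52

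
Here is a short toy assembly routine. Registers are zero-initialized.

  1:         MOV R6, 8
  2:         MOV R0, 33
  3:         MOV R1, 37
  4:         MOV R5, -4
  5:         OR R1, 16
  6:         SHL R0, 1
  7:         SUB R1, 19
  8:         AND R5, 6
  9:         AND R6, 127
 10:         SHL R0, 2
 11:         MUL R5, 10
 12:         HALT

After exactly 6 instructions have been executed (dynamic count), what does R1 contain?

53

R6=8
R0=33
R1=37
R5=-4
R1=37|16=53
R0=33<<1=66
After step 6: R1 = 53.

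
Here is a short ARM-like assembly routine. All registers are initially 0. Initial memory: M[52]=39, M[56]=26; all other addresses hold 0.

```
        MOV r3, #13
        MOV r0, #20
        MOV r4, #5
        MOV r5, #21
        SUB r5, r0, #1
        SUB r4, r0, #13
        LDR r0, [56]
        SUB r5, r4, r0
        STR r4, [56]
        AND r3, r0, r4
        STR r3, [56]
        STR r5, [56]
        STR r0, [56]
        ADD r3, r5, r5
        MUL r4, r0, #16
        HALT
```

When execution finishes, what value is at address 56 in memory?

after MOV r3, #13: r3=13
after MOV r0, #20: r0=20
after MOV r4, #5: r4=5
after MOV r5, #21: r5=21
after SUB r5, r0, #1: r5=20-1=19
after SUB r4, r0, #13: r4=20-13=7
after LDR r0, [56]: r0=M[56]=26
after SUB r5, r4, r0: r5=7-26=-19
STR r4, [56] → M[56]=7
after AND r3, r0, r4: r3=26&7=2
STR r3, [56] → M[56]=2
STR r5, [56] → M[56]=-19
STR r0, [56] → M[56]=26
after ADD r3, r5, r5: r3=(-19)+(-19)=-38
after MUL r4, r0, #16: r4=26*16=416
halt.

26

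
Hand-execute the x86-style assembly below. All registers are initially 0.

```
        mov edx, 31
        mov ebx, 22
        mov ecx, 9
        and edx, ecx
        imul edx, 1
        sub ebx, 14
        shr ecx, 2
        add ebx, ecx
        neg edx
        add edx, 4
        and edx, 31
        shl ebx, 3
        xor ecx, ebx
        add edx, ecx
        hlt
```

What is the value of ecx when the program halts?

edx=31
ebx=22
ecx=9
edx=31&9=9
edx=9*1=9
ebx=22-14=8
ecx=9>>2=2
ebx=8+2=10
edx=-(9)=-9
edx=(-9)+4=-5
edx=(-5)&31=27
ebx=10<<3=80
ecx=2^80=82
edx=27+82=109
halt.

82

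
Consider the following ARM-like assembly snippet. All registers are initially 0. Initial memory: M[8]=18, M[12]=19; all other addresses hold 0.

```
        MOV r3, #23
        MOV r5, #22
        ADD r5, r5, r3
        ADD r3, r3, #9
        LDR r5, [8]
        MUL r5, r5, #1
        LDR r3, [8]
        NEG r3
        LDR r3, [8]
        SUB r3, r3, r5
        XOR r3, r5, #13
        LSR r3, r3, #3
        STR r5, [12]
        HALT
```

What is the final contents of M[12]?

after MOV r3, #23: r3=23
after MOV r5, #22: r5=22
after ADD r5, r5, r3: r5=22+23=45
after ADD r3, r3, #9: r3=23+9=32
after LDR r5, [8]: r5=M[8]=18
after MUL r5, r5, #1: r5=18*1=18
after LDR r3, [8]: r3=M[8]=18
after NEG r3: r3=-(18)=-18
after LDR r3, [8]: r3=M[8]=18
after SUB r3, r3, r5: r3=18-18=0
after XOR r3, r5, #13: r3=18^13=31
after LSR r3, r3, #3: r3=31>>3=3
STR r5, [12] → M[12]=18
halt.

18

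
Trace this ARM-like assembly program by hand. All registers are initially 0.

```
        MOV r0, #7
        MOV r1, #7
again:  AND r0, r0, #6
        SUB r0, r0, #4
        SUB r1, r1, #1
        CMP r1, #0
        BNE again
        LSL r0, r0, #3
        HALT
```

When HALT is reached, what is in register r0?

16

r0=7
r1=7
r0=7&6=6
r0=6-4=2
r1=7-1=6
CMP r1, #0  (cmp 6,0)
BNE again: taken
r0=2&6=2
r0=2-4=-2
r1=6-1=5
CMP r1, #0  (cmp 5,0)
BNE again: taken
r0=(-2)&6=6
r0=6-4=2
r1=5-1=4
CMP r1, #0  (cmp 4,0)
BNE again: taken
r0=2&6=2
r0=2-4=-2
r1=4-1=3
CMP r1, #0  (cmp 3,0)
BNE again: taken
r0=(-2)&6=6
r0=6-4=2
r1=3-1=2
CMP r1, #0  (cmp 2,0)
BNE again: taken
r0=2&6=2
r0=2-4=-2
r1=2-1=1
CMP r1, #0  (cmp 1,0)
BNE again: taken
r0=(-2)&6=6
r0=6-4=2
r1=1-1=0
CMP r1, #0  (cmp 0,0)
BNE again: not taken
r0=2<<3=16
halt.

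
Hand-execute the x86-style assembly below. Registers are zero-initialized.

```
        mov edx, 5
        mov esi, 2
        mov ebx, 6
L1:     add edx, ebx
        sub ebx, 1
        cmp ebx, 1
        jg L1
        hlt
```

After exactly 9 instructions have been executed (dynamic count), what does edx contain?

16

mov edx, 5 → edx=5
mov esi, 2 → esi=2
mov ebx, 6 → ebx=6
add edx, ebx → edx=5+6=11
sub ebx, 1 → ebx=6-1=5
cmp ebx, 1  (cmp 5,1)
jg L1: taken
add edx, ebx → edx=11+5=16
sub ebx, 1 → ebx=5-1=4
After step 9: edx = 16.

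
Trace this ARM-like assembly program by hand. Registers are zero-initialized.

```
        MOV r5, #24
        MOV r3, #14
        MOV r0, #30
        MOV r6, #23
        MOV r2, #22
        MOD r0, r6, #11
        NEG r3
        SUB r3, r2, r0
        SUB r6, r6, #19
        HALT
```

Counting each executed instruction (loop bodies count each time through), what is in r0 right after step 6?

after MOV r5, #24: r5=24
after MOV r3, #14: r3=14
after MOV r0, #30: r0=30
after MOV r6, #23: r6=23
after MOV r2, #22: r2=22
after MOD r0, r6, #11: r0=23%11=1
After step 6: r0 = 1.

1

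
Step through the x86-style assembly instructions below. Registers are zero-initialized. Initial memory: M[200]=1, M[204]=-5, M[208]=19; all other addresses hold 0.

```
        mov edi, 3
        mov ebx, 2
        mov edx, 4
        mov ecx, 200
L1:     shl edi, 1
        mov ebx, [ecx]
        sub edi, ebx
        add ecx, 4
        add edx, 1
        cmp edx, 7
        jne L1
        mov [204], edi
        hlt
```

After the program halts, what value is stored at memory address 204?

11

mov edi, 3 → edi=3
mov ebx, 2 → ebx=2
mov edx, 4 → edx=4
mov ecx, 200 → ecx=200
shl edi, 1 → edi=3<<1=6
mov ebx, [ecx] → ebx=M[200]=1
sub edi, ebx → edi=6-1=5
add ecx, 4 → ecx=200+4=204
add edx, 1 → edx=4+1=5
cmp edx, 7  (cmp 5,7)
jne L1: taken
shl edi, 1 → edi=5<<1=10
mov ebx, [ecx] → ebx=M[204]=-5
sub edi, ebx → edi=10-(-5)=15
add ecx, 4 → ecx=204+4=208
add edx, 1 → edx=5+1=6
cmp edx, 7  (cmp 6,7)
jne L1: taken
shl edi, 1 → edi=15<<1=30
mov ebx, [ecx] → ebx=M[208]=19
sub edi, ebx → edi=30-19=11
add ecx, 4 → ecx=208+4=212
add edx, 1 → edx=6+1=7
cmp edx, 7  (cmp 7,7)
jne L1: not taken
mov [204], edi → M[204]=11
halt.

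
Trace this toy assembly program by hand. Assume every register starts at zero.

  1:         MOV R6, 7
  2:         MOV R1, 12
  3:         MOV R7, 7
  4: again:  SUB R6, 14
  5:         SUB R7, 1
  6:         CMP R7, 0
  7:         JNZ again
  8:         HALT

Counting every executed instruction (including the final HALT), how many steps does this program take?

32

R6=7
R1=12
R7=7
R6=7-14=-7
R7=7-1=6
CMP R7, 0  (cmp 6,0)
JNZ again: taken
R6=(-7)-14=-21
R7=6-1=5
CMP R7, 0  (cmp 5,0)
JNZ again: taken
R6=(-21)-14=-35
R7=5-1=4
CMP R7, 0  (cmp 4,0)
JNZ again: taken
R6=(-35)-14=-49
R7=4-1=3
CMP R7, 0  (cmp 3,0)
JNZ again: taken
R6=(-49)-14=-63
R7=3-1=2
CMP R7, 0  (cmp 2,0)
JNZ again: taken
R6=(-63)-14=-77
R7=2-1=1
CMP R7, 0  (cmp 1,0)
JNZ again: taken
R6=(-77)-14=-91
R7=1-1=0
CMP R7, 0  (cmp 0,0)
JNZ again: not taken
halt.
Total executed instructions: 32.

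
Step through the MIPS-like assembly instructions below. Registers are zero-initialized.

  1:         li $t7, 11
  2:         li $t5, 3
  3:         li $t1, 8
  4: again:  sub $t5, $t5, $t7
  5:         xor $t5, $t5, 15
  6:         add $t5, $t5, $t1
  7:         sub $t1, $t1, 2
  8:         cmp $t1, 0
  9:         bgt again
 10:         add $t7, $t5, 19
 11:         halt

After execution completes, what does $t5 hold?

-1

after li $t7, 11: $t7=11
after li $t5, 3: $t5=3
after li $t1, 8: $t1=8
after sub $t5, $t5, $t7: $t5=3-11=-8
after xor $t5, $t5, 15: $t5=(-8)^15=-9
after add $t5, $t5, $t1: $t5=(-9)+8=-1
after sub $t1, $t1, 2: $t1=8-2=6
cmp $t1, 0  (cmp 6,0)
bgt again: taken
after sub $t5, $t5, $t7: $t5=(-1)-11=-12
after xor $t5, $t5, 15: $t5=(-12)^15=-5
after add $t5, $t5, $t1: $t5=(-5)+6=1
after sub $t1, $t1, 2: $t1=6-2=4
cmp $t1, 0  (cmp 4,0)
bgt again: taken
after sub $t5, $t5, $t7: $t5=1-11=-10
after xor $t5, $t5, 15: $t5=(-10)^15=-7
after add $t5, $t5, $t1: $t5=(-7)+4=-3
after sub $t1, $t1, 2: $t1=4-2=2
cmp $t1, 0  (cmp 2,0)
bgt again: taken
after sub $t5, $t5, $t7: $t5=(-3)-11=-14
after xor $t5, $t5, 15: $t5=(-14)^15=-3
after add $t5, $t5, $t1: $t5=(-3)+2=-1
after sub $t1, $t1, 2: $t1=2-2=0
cmp $t1, 0  (cmp 0,0)
bgt again: not taken
after add $t7, $t5, 19: $t7=(-1)+19=18
halt.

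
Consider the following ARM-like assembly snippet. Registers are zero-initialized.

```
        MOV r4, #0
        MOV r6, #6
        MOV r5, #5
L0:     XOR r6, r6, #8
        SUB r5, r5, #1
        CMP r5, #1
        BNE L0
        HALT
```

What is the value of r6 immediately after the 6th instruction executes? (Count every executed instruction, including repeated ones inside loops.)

r4=0
r6=6
r5=5
r6=6^8=14
r5=5-1=4
CMP r5, #1  (cmp 4,1)
After step 6: r6 = 14.

14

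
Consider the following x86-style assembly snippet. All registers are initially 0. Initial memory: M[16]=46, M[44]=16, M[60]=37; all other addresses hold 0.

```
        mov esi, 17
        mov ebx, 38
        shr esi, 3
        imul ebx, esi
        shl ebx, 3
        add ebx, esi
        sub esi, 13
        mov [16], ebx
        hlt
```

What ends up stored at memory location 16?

mov esi, 17 → esi=17
mov ebx, 38 → ebx=38
shr esi, 3 → esi=17>>3=2
imul ebx, esi → ebx=38*2=76
shl ebx, 3 → ebx=76<<3=608
add ebx, esi → ebx=608+2=610
sub esi, 13 → esi=2-13=-11
mov [16], ebx → M[16]=610
halt.

610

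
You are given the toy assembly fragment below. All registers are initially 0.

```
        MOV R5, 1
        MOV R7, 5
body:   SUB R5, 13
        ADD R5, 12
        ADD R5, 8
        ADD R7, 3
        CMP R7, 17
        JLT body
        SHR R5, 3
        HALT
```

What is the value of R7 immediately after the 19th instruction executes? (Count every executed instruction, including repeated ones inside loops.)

after MOV R5, 1: R5=1
after MOV R7, 5: R7=5
after SUB R5, 13: R5=1-13=-12
after ADD R5, 12: R5=(-12)+12=0
after ADD R5, 8: R5=0+8=8
after ADD R7, 3: R7=5+3=8
CMP R7, 17  (cmp 8,17)
JLT body: taken
after SUB R5, 13: R5=8-13=-5
after ADD R5, 12: R5=(-5)+12=7
after ADD R5, 8: R5=7+8=15
after ADD R7, 3: R7=8+3=11
CMP R7, 17  (cmp 11,17)
JLT body: taken
after SUB R5, 13: R5=15-13=2
after ADD R5, 12: R5=2+12=14
after ADD R5, 8: R5=14+8=22
after ADD R7, 3: R7=11+3=14
CMP R7, 17  (cmp 14,17)
After step 19: R7 = 14.

14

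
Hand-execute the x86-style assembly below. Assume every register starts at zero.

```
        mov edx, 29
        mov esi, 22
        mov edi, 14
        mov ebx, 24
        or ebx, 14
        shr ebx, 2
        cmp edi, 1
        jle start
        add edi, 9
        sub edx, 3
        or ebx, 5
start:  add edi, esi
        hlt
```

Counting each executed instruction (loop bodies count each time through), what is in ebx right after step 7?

7

edx=29
esi=22
edi=14
ebx=24
ebx=24|14=30
ebx=30>>2=7
cmp edi, 1  (cmp 14,1)
After step 7: ebx = 7.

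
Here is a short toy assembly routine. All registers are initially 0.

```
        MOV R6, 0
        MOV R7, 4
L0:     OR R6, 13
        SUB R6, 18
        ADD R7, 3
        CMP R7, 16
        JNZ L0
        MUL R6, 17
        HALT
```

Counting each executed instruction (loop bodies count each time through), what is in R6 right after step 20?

-51

after MOV R6, 0: R6=0
after MOV R7, 4: R7=4
after OR R6, 13: R6=0|13=13
after SUB R6, 18: R6=13-18=-5
after ADD R7, 3: R7=4+3=7
CMP R7, 16  (cmp 7,16)
JNZ L0: taken
after OR R6, 13: R6=(-5)|13=-1
after SUB R6, 18: R6=(-1)-18=-19
after ADD R7, 3: R7=7+3=10
CMP R7, 16  (cmp 10,16)
JNZ L0: taken
after OR R6, 13: R6=(-19)|13=-19
after SUB R6, 18: R6=(-19)-18=-37
after ADD R7, 3: R7=10+3=13
CMP R7, 16  (cmp 13,16)
JNZ L0: taken
after OR R6, 13: R6=(-37)|13=-33
after SUB R6, 18: R6=(-33)-18=-51
after ADD R7, 3: R7=13+3=16
After step 20: R6 = -51.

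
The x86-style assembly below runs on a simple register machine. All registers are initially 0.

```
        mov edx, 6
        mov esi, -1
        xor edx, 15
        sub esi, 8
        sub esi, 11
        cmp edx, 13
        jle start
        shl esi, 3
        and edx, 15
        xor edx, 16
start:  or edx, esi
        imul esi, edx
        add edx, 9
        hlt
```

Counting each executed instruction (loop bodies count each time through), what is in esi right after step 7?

mov edx, 6 → edx=6
mov esi, -1 → esi=-1
xor edx, 15 → edx=6^15=9
sub esi, 8 → esi=(-1)-8=-9
sub esi, 11 → esi=(-9)-11=-20
cmp edx, 13  (cmp 9,13)
jle start: taken
After step 7: esi = -20.

-20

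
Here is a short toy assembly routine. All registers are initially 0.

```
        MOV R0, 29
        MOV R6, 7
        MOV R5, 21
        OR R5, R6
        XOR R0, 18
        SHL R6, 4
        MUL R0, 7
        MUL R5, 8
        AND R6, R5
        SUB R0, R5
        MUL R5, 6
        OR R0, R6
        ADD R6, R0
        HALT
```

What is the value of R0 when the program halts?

-79

R0=29
R6=7
R5=21
R5=21|7=23
R0=29^18=15
R6=7<<4=112
R0=15*7=105
R5=23*8=184
R6=112&184=48
R0=105-184=-79
R5=184*6=1104
R0=(-79)|48=-79
R6=48+(-79)=-31
halt.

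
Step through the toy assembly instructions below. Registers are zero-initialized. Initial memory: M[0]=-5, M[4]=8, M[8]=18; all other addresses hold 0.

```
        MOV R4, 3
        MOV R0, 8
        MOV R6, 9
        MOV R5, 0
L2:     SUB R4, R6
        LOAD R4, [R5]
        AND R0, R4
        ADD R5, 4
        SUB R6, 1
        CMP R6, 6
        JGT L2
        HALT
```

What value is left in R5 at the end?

R4=3
R0=8
R6=9
R5=0
R4=3-9=-6
R4=M[0]=-5
R0=8&(-5)=8
R5=0+4=4
R6=9-1=8
CMP R6, 6  (cmp 8,6)
JGT L2: taken
R4=(-5)-8=-13
R4=M[4]=8
R0=8&8=8
R5=4+4=8
R6=8-1=7
CMP R6, 6  (cmp 7,6)
JGT L2: taken
R4=8-7=1
R4=M[8]=18
R0=8&18=0
R5=8+4=12
R6=7-1=6
CMP R6, 6  (cmp 6,6)
JGT L2: not taken
halt.

12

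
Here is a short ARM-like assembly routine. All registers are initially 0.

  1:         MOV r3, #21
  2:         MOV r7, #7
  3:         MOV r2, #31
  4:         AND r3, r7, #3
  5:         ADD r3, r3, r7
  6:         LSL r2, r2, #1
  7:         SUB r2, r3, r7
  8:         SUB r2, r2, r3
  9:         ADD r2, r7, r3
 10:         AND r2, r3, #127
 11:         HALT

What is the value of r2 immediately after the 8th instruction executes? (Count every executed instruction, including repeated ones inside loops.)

MOV r3, #21 → r3=21
MOV r7, #7 → r7=7
MOV r2, #31 → r2=31
AND r3, r7, #3 → r3=7&3=3
ADD r3, r3, r7 → r3=3+7=10
LSL r2, r2, #1 → r2=31<<1=62
SUB r2, r3, r7 → r2=10-7=3
SUB r2, r2, r3 → r2=3-10=-7
After step 8: r2 = -7.

-7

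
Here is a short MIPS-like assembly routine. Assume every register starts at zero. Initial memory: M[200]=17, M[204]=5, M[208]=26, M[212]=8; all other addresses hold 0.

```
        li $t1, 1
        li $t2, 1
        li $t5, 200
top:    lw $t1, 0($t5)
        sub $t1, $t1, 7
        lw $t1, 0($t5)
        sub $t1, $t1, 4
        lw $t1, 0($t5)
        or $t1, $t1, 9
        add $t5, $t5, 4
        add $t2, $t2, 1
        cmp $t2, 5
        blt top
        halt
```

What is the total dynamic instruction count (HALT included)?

44

after li $t1, 1: $t1=1
after li $t2, 1: $t2=1
after li $t5, 200: $t5=200
after lw $t1, 0($t5): $t1=M[200]=17
after sub $t1, $t1, 7: $t1=17-7=10
after lw $t1, 0($t5): $t1=M[200]=17
after sub $t1, $t1, 4: $t1=17-4=13
after lw $t1, 0($t5): $t1=M[200]=17
after or $t1, $t1, 9: $t1=17|9=25
after add $t5, $t5, 4: $t5=200+4=204
after add $t2, $t2, 1: $t2=1+1=2
cmp $t2, 5  (cmp 2,5)
blt top: taken
after lw $t1, 0($t5): $t1=M[204]=5
after sub $t1, $t1, 7: $t1=5-7=-2
after lw $t1, 0($t5): $t1=M[204]=5
after sub $t1, $t1, 4: $t1=5-4=1
after lw $t1, 0($t5): $t1=M[204]=5
after or $t1, $t1, 9: $t1=5|9=13
after add $t5, $t5, 4: $t5=204+4=208
after add $t2, $t2, 1: $t2=2+1=3
cmp $t2, 5  (cmp 3,5)
blt top: taken
after lw $t1, 0($t5): $t1=M[208]=26
after sub $t1, $t1, 7: $t1=26-7=19
after lw $t1, 0($t5): $t1=M[208]=26
after sub $t1, $t1, 4: $t1=26-4=22
after lw $t1, 0($t5): $t1=M[208]=26
after or $t1, $t1, 9: $t1=26|9=27
after add $t5, $t5, 4: $t5=208+4=212
after add $t2, $t2, 1: $t2=3+1=4
cmp $t2, 5  (cmp 4,5)
blt top: taken
after lw $t1, 0($t5): $t1=M[212]=8
after sub $t1, $t1, 7: $t1=8-7=1
after lw $t1, 0($t5): $t1=M[212]=8
after sub $t1, $t1, 4: $t1=8-4=4
after lw $t1, 0($t5): $t1=M[212]=8
after or $t1, $t1, 9: $t1=8|9=9
after add $t5, $t5, 4: $t5=212+4=216
after add $t2, $t2, 1: $t2=4+1=5
cmp $t2, 5  (cmp 5,5)
blt top: not taken
halt.
Total executed instructions: 44.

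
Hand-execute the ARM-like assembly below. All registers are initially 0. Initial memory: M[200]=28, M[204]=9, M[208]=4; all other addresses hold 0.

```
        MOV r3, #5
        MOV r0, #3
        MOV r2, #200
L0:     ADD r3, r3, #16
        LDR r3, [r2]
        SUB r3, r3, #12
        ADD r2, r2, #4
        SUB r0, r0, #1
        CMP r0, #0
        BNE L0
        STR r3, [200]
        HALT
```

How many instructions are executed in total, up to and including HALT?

MOV r3, #5 → r3=5
MOV r0, #3 → r0=3
MOV r2, #200 → r2=200
ADD r3, r3, #16 → r3=5+16=21
LDR r3, [r2] → r3=M[200]=28
SUB r3, r3, #12 → r3=28-12=16
ADD r2, r2, #4 → r2=200+4=204
SUB r0, r0, #1 → r0=3-1=2
CMP r0, #0  (cmp 2,0)
BNE L0: taken
ADD r3, r3, #16 → r3=16+16=32
LDR r3, [r2] → r3=M[204]=9
SUB r3, r3, #12 → r3=9-12=-3
ADD r2, r2, #4 → r2=204+4=208
SUB r0, r0, #1 → r0=2-1=1
CMP r0, #0  (cmp 1,0)
BNE L0: taken
ADD r3, r3, #16 → r3=(-3)+16=13
LDR r3, [r2] → r3=M[208]=4
SUB r3, r3, #12 → r3=4-12=-8
ADD r2, r2, #4 → r2=208+4=212
SUB r0, r0, #1 → r0=1-1=0
CMP r0, #0  (cmp 0,0)
BNE L0: not taken
STR r3, [200] → M[200]=-8
halt.
Total executed instructions: 26.

26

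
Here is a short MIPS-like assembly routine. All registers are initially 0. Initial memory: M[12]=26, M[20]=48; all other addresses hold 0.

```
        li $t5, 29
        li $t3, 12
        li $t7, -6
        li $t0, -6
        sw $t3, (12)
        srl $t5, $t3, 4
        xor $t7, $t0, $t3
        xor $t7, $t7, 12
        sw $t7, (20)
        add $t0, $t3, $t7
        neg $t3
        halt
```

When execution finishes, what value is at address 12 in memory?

12

$t5=29
$t3=12
$t7=-6
$t0=-6
sw $t3, (12) → M[12]=12
$t5=12>>4=0
$t7=(-6)^12=-10
$t7=(-10)^12=-6
sw $t7, (20) → M[20]=-6
$t0=12+(-6)=6
$t3=-(12)=-12
halt.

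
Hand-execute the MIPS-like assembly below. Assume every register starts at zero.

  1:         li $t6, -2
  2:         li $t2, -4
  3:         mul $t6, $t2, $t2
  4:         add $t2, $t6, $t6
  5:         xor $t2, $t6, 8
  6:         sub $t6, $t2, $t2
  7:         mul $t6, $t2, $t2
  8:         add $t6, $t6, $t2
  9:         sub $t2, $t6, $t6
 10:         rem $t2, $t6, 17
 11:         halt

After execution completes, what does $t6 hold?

$t6=-2
$t2=-4
$t6=(-4)*(-4)=16
$t2=16+16=32
$t2=16^8=24
$t6=24-24=0
$t6=24*24=576
$t6=576+24=600
$t2=600-600=0
$t2=600%17=5
halt.

600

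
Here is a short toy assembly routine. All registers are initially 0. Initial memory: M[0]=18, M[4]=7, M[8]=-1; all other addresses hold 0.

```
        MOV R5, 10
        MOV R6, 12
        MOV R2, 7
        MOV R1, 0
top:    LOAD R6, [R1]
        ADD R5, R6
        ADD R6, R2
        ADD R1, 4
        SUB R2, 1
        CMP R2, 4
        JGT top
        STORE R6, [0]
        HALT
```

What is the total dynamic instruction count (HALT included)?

27

MOV R5, 10 → R5=10
MOV R6, 12 → R6=12
MOV R2, 7 → R2=7
MOV R1, 0 → R1=0
LOAD R6, [R1] → R6=M[0]=18
ADD R5, R6 → R5=10+18=28
ADD R6, R2 → R6=18+7=25
ADD R1, 4 → R1=0+4=4
SUB R2, 1 → R2=7-1=6
CMP R2, 4  (cmp 6,4)
JGT top: taken
LOAD R6, [R1] → R6=M[4]=7
ADD R5, R6 → R5=28+7=35
ADD R6, R2 → R6=7+6=13
ADD R1, 4 → R1=4+4=8
SUB R2, 1 → R2=6-1=5
CMP R2, 4  (cmp 5,4)
JGT top: taken
LOAD R6, [R1] → R6=M[8]=-1
ADD R5, R6 → R5=35+(-1)=34
ADD R6, R2 → R6=(-1)+5=4
ADD R1, 4 → R1=8+4=12
SUB R2, 1 → R2=5-1=4
CMP R2, 4  (cmp 4,4)
JGT top: not taken
STORE R6, [0] → M[0]=4
halt.
Total executed instructions: 27.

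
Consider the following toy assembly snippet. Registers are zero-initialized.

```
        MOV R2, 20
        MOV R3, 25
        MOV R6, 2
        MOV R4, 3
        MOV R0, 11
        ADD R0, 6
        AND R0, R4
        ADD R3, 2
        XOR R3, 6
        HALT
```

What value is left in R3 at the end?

MOV R2, 20 → R2=20
MOV R3, 25 → R3=25
MOV R6, 2 → R6=2
MOV R4, 3 → R4=3
MOV R0, 11 → R0=11
ADD R0, 6 → R0=11+6=17
AND R0, R4 → R0=17&3=1
ADD R3, 2 → R3=25+2=27
XOR R3, 6 → R3=27^6=29
halt.

29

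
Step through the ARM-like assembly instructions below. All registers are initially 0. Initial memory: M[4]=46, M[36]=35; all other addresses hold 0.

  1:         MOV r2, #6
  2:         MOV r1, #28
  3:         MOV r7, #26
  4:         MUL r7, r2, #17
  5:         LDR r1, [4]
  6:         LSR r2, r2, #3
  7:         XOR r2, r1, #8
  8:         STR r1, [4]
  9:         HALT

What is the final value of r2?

after MOV r2, #6: r2=6
after MOV r1, #28: r1=28
after MOV r7, #26: r7=26
after MUL r7, r2, #17: r7=6*17=102
after LDR r1, [4]: r1=M[4]=46
after LSR r2, r2, #3: r2=6>>3=0
after XOR r2, r1, #8: r2=46^8=38
STR r1, [4] → M[4]=46
halt.

38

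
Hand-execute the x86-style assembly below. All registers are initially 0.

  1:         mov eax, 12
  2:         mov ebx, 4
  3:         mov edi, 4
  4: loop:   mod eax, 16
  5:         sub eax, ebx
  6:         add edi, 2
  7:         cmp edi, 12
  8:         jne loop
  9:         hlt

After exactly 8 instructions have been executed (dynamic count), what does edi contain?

6

eax=12
ebx=4
edi=4
eax=12%16=12
eax=12-4=8
edi=4+2=6
cmp edi, 12  (cmp 6,12)
jne loop: taken
After step 8: edi = 6.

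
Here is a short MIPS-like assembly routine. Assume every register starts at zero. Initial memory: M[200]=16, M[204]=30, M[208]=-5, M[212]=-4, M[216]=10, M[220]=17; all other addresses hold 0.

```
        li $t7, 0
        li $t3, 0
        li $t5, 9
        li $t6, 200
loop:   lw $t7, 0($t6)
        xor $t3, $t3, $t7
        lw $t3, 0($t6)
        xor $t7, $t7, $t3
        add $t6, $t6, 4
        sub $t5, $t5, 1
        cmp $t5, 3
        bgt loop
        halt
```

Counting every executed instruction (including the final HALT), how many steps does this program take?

$t7=0
$t3=0
$t5=9
$t6=200
$t7=M[200]=16
$t3=0^16=16
$t3=M[200]=16
$t7=16^16=0
$t6=200+4=204
$t5=9-1=8
cmp $t5, 3  (cmp 8,3)
bgt loop: taken
$t7=M[204]=30
$t3=16^30=14
$t3=M[204]=30
$t7=30^30=0
$t6=204+4=208
$t5=8-1=7
cmp $t5, 3  (cmp 7,3)
bgt loop: taken
$t7=M[208]=-5
$t3=30^(-5)=-27
$t3=M[208]=-5
$t7=(-5)^(-5)=0
$t6=208+4=212
$t5=7-1=6
cmp $t5, 3  (cmp 6,3)
bgt loop: taken
$t7=M[212]=-4
$t3=(-5)^(-4)=7
$t3=M[212]=-4
$t7=(-4)^(-4)=0
$t6=212+4=216
$t5=6-1=5
cmp $t5, 3  (cmp 5,3)
bgt loop: taken
$t7=M[216]=10
$t3=(-4)^10=-10
$t3=M[216]=10
$t7=10^10=0
$t6=216+4=220
$t5=5-1=4
cmp $t5, 3  (cmp 4,3)
bgt loop: taken
$t7=M[220]=17
$t3=10^17=27
$t3=M[220]=17
$t7=17^17=0
$t6=220+4=224
$t5=4-1=3
cmp $t5, 3  (cmp 3,3)
bgt loop: not taken
halt.
Total executed instructions: 53.

53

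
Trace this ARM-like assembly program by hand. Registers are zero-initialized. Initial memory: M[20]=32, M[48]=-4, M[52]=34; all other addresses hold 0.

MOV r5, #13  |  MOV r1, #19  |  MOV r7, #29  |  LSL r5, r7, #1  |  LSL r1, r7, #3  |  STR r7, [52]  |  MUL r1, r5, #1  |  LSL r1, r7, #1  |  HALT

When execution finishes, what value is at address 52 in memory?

after MOV r5, #13: r5=13
after MOV r1, #19: r1=19
after MOV r7, #29: r7=29
after LSL r5, r7, #1: r5=29<<1=58
after LSL r1, r7, #3: r1=29<<3=232
STR r7, [52] → M[52]=29
after MUL r1, r5, #1: r1=58*1=58
after LSL r1, r7, #1: r1=29<<1=58
halt.

29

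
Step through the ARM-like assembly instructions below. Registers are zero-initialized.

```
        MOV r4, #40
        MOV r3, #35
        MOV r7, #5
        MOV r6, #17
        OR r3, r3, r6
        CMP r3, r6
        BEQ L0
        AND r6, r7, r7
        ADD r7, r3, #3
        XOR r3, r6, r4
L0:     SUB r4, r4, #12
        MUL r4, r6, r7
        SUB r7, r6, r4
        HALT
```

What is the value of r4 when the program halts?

after MOV r4, #40: r4=40
after MOV r3, #35: r3=35
after MOV r7, #5: r7=5
after MOV r6, #17: r6=17
after OR r3, r3, r6: r3=35|17=51
CMP r3, r6  (cmp 51,17)
BEQ L0: not taken
after AND r6, r7, r7: r6=5&5=5
after ADD r7, r3, #3: r7=51+3=54
after XOR r3, r6, r4: r3=5^40=45
after SUB r4, r4, #12: r4=40-12=28
after MUL r4, r6, r7: r4=5*54=270
after SUB r7, r6, r4: r7=5-270=-265
halt.

270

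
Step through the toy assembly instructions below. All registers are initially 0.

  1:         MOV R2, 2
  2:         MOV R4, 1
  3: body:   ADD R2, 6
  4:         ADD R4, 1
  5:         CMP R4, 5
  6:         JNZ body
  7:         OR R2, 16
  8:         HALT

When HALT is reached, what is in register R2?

R2=2
R4=1
R2=2+6=8
R4=1+1=2
CMP R4, 5  (cmp 2,5)
JNZ body: taken
R2=8+6=14
R4=2+1=3
CMP R4, 5  (cmp 3,5)
JNZ body: taken
R2=14+6=20
R4=3+1=4
CMP R4, 5  (cmp 4,5)
JNZ body: taken
R2=20+6=26
R4=4+1=5
CMP R4, 5  (cmp 5,5)
JNZ body: not taken
R2=26|16=26
halt.

26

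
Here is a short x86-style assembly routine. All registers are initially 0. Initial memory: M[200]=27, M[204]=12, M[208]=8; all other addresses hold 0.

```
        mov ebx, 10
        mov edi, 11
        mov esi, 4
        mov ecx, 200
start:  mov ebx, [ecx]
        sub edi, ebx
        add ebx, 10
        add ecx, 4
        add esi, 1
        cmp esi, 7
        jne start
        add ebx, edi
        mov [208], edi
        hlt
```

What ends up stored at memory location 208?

mov ebx, 10 → ebx=10
mov edi, 11 → edi=11
mov esi, 4 → esi=4
mov ecx, 200 → ecx=200
mov ebx, [ecx] → ebx=M[200]=27
sub edi, ebx → edi=11-27=-16
add ebx, 10 → ebx=27+10=37
add ecx, 4 → ecx=200+4=204
add esi, 1 → esi=4+1=5
cmp esi, 7  (cmp 5,7)
jne start: taken
mov ebx, [ecx] → ebx=M[204]=12
sub edi, ebx → edi=(-16)-12=-28
add ebx, 10 → ebx=12+10=22
add ecx, 4 → ecx=204+4=208
add esi, 1 → esi=5+1=6
cmp esi, 7  (cmp 6,7)
jne start: taken
mov ebx, [ecx] → ebx=M[208]=8
sub edi, ebx → edi=(-28)-8=-36
add ebx, 10 → ebx=8+10=18
add ecx, 4 → ecx=208+4=212
add esi, 1 → esi=6+1=7
cmp esi, 7  (cmp 7,7)
jne start: not taken
add ebx, edi → ebx=18+(-36)=-18
mov [208], edi → M[208]=-36
halt.

-36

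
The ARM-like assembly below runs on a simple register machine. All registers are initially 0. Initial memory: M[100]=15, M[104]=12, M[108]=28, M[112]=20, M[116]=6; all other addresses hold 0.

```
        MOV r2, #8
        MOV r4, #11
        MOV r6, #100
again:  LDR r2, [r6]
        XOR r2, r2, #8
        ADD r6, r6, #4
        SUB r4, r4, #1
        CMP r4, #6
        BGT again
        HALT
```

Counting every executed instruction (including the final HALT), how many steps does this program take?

34

MOV r2, #8 → r2=8
MOV r4, #11 → r4=11
MOV r6, #100 → r6=100
LDR r2, [r6] → r2=M[100]=15
XOR r2, r2, #8 → r2=15^8=7
ADD r6, r6, #4 → r6=100+4=104
SUB r4, r4, #1 → r4=11-1=10
CMP r4, #6  (cmp 10,6)
BGT again: taken
LDR r2, [r6] → r2=M[104]=12
XOR r2, r2, #8 → r2=12^8=4
ADD r6, r6, #4 → r6=104+4=108
SUB r4, r4, #1 → r4=10-1=9
CMP r4, #6  (cmp 9,6)
BGT again: taken
LDR r2, [r6] → r2=M[108]=28
XOR r2, r2, #8 → r2=28^8=20
ADD r6, r6, #4 → r6=108+4=112
SUB r4, r4, #1 → r4=9-1=8
CMP r4, #6  (cmp 8,6)
BGT again: taken
LDR r2, [r6] → r2=M[112]=20
XOR r2, r2, #8 → r2=20^8=28
ADD r6, r6, #4 → r6=112+4=116
SUB r4, r4, #1 → r4=8-1=7
CMP r4, #6  (cmp 7,6)
BGT again: taken
LDR r2, [r6] → r2=M[116]=6
XOR r2, r2, #8 → r2=6^8=14
ADD r6, r6, #4 → r6=116+4=120
SUB r4, r4, #1 → r4=7-1=6
CMP r4, #6  (cmp 6,6)
BGT again: not taken
halt.
Total executed instructions: 34.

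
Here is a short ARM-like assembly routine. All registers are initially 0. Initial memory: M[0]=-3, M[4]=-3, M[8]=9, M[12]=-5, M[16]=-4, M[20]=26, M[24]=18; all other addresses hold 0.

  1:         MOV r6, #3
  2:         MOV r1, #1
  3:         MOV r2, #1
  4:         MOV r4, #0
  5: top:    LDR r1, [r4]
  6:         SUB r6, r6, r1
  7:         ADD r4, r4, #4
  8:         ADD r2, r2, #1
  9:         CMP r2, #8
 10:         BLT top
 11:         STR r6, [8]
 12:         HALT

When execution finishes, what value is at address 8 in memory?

after MOV r6, #3: r6=3
after MOV r1, #1: r1=1
after MOV r2, #1: r2=1
after MOV r4, #0: r4=0
after LDR r1, [r4]: r1=M[0]=-3
after SUB r6, r6, r1: r6=3-(-3)=6
after ADD r4, r4, #4: r4=0+4=4
after ADD r2, r2, #1: r2=1+1=2
CMP r2, #8  (cmp 2,8)
BLT top: taken
after LDR r1, [r4]: r1=M[4]=-3
after SUB r6, r6, r1: r6=6-(-3)=9
after ADD r4, r4, #4: r4=4+4=8
after ADD r2, r2, #1: r2=2+1=3
CMP r2, #8  (cmp 3,8)
BLT top: taken
after LDR r1, [r4]: r1=M[8]=9
after SUB r6, r6, r1: r6=9-9=0
after ADD r4, r4, #4: r4=8+4=12
after ADD r2, r2, #1: r2=3+1=4
CMP r2, #8  (cmp 4,8)
BLT top: taken
after LDR r1, [r4]: r1=M[12]=-5
after SUB r6, r6, r1: r6=0-(-5)=5
after ADD r4, r4, #4: r4=12+4=16
after ADD r2, r2, #1: r2=4+1=5
CMP r2, #8  (cmp 5,8)
BLT top: taken
after LDR r1, [r4]: r1=M[16]=-4
after SUB r6, r6, r1: r6=5-(-4)=9
after ADD r4, r4, #4: r4=16+4=20
after ADD r2, r2, #1: r2=5+1=6
CMP r2, #8  (cmp 6,8)
BLT top: taken
after LDR r1, [r4]: r1=M[20]=26
after SUB r6, r6, r1: r6=9-26=-17
after ADD r4, r4, #4: r4=20+4=24
after ADD r2, r2, #1: r2=6+1=7
CMP r2, #8  (cmp 7,8)
BLT top: taken
after LDR r1, [r4]: r1=M[24]=18
after SUB r6, r6, r1: r6=(-17)-18=-35
after ADD r4, r4, #4: r4=24+4=28
after ADD r2, r2, #1: r2=7+1=8
CMP r2, #8  (cmp 8,8)
BLT top: not taken
STR r6, [8] → M[8]=-35
halt.

-35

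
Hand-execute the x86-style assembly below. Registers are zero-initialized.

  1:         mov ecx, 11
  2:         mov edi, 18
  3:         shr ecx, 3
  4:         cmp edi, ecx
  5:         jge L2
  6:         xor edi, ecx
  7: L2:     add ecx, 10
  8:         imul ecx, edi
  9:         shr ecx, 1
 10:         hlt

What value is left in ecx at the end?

ecx=11
edi=18
ecx=11>>3=1
cmp edi, ecx  (cmp 18,1)
jge L2: taken
ecx=1+10=11
ecx=11*18=198
ecx=198>>1=99
halt.

99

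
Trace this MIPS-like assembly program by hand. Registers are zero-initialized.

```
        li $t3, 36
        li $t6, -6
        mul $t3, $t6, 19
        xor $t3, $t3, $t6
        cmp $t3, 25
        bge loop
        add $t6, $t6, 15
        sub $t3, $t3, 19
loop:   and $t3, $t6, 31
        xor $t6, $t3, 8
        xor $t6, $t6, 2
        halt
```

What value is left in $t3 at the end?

after li $t3, 36: $t3=36
after li $t6, -6: $t6=-6
after mul $t3, $t6, 19: $t3=(-6)*19=-114
after xor $t3, $t3, $t6: $t3=(-114)^(-6)=116
cmp $t3, 25  (cmp 116,25)
bge loop: taken
after and $t3, $t6, 31: $t3=(-6)&31=26
after xor $t6, $t3, 8: $t6=26^8=18
after xor $t6, $t6, 2: $t6=18^2=16
halt.

26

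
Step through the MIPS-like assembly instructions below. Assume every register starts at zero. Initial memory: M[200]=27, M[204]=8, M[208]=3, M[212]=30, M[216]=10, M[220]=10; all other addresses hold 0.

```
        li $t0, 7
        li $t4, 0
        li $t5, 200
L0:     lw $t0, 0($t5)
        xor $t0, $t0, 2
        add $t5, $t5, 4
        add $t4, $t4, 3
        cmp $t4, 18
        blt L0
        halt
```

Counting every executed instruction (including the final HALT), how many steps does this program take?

$t0=7
$t4=0
$t5=200
$t0=M[200]=27
$t0=27^2=25
$t5=200+4=204
$t4=0+3=3
cmp $t4, 18  (cmp 3,18)
blt L0: taken
$t0=M[204]=8
$t0=8^2=10
$t5=204+4=208
$t4=3+3=6
cmp $t4, 18  (cmp 6,18)
blt L0: taken
$t0=M[208]=3
$t0=3^2=1
$t5=208+4=212
$t4=6+3=9
cmp $t4, 18  (cmp 9,18)
blt L0: taken
$t0=M[212]=30
$t0=30^2=28
$t5=212+4=216
$t4=9+3=12
cmp $t4, 18  (cmp 12,18)
blt L0: taken
$t0=M[216]=10
$t0=10^2=8
$t5=216+4=220
$t4=12+3=15
cmp $t4, 18  (cmp 15,18)
blt L0: taken
$t0=M[220]=10
$t0=10^2=8
$t5=220+4=224
$t4=15+3=18
cmp $t4, 18  (cmp 18,18)
blt L0: not taken
halt.
Total executed instructions: 40.

40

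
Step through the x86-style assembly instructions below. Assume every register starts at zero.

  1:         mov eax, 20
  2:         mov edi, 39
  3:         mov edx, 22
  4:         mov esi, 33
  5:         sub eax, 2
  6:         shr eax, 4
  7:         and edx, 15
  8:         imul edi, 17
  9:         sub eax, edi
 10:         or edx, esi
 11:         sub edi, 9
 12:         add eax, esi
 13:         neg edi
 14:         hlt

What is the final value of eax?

-629

mov eax, 20 → eax=20
mov edi, 39 → edi=39
mov edx, 22 → edx=22
mov esi, 33 → esi=33
sub eax, 2 → eax=20-2=18
shr eax, 4 → eax=18>>4=1
and edx, 15 → edx=22&15=6
imul edi, 17 → edi=39*17=663
sub eax, edi → eax=1-663=-662
or edx, esi → edx=6|33=39
sub edi, 9 → edi=663-9=654
add eax, esi → eax=(-662)+33=-629
neg edi → edi=-(654)=-654
halt.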